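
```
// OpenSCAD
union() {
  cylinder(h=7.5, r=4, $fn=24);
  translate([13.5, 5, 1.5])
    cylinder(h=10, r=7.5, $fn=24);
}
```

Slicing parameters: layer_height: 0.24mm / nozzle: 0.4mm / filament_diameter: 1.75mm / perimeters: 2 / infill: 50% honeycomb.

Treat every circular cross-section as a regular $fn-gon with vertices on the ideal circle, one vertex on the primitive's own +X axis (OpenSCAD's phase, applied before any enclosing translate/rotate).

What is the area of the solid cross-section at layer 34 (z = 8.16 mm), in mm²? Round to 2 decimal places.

174.70 mm²

At z = 8.16 mm: the cylinder does not reach this height (z outside [0, 7.5]); the cylinder at (13.5, 5): section is a regular 24-gon, circumradius r=7.5 (area = (24/2)·7.500²·sin(360°/24) = 174.70 mm²); Combining (union): only the r=7.5 cylinder at (13.5, 5) is present, so the union is just that shape — area = 174.70 mm². Overall, the cross-section is a single solid region. Net area = 174.70 mm².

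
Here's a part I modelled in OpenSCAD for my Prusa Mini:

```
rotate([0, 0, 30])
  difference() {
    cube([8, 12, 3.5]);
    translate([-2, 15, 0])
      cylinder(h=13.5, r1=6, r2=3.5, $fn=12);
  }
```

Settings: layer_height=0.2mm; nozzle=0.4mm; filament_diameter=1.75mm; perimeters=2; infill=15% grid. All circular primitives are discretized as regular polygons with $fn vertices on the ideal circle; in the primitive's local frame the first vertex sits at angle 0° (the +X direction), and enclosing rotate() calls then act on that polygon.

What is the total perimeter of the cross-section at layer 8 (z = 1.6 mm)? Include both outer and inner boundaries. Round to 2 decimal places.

38.67 mm

At z = 1.6 mm: the 8×12 cube contributes its full rectangle (perimeter 40.00 mm); the cone at (-2, 15) contributes a regular 12-gon of circumradius 5.704 (interpolated between r1=6 and r2=3.5 at t=0.119) (perimeter = 2·12·5.704·sin(180°/12) = 35.43 mm); Taking the first minus the rest: starting from the 8×12 cube, the cone at (-2, 15) partially overlaps it — only the 3.63 mm² overlap (of its 97.60 mm²) is removed, clipping the outline — boundary = 38.67 mm; (rotated 30° about Z; rotation is an isometry so areas/perimeters/island counts are preserved). Overall, the cross-section is a single solid region. Total boundary length (outer) = 38.67 mm.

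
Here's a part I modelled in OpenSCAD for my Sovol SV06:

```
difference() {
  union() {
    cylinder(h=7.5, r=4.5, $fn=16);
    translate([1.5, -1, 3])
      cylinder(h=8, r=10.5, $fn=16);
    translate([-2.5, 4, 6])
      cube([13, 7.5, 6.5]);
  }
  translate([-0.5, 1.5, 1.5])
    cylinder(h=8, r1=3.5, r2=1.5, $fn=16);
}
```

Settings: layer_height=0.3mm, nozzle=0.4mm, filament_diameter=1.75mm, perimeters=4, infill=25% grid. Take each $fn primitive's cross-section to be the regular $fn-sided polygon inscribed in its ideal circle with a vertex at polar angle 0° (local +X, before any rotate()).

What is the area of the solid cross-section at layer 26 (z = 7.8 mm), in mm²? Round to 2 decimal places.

At z = 7.8 mm: the cylinder does not reach this height (z outside [0, 7.5]); the r=10.5 cylinder at (1.5, -1) gives a regular 16-gon of circumradius 10.5 (constant along its height) (area = (16/2)·10.500²·sin(360°/16) = 337.53 mm²); the cube at (-2.5, 4) is present — its section is the full 13×7.5 rectangle (area 97.50 mm²); Combining (union): the regions partially overlap — summed areas 435.03 mm² minus the doubly-counted overlap 55.00 mm² gives 380.03 mm² — area = 380.03 mm²; the cone at (-0.5, 1.5) contributes a regular 16-gon of circumradius 1.925 (interpolated between r1=3.5 and r2=1.5 at t=0.787) (area = (16/2)·1.925²·sin(360°/16) = 11.34 mm²); Subtracting the remaining from the first: starting from the result so far (380.03 mm²), the cone at (-0.5, 1.5) lies wholly inside it (removes its full 11.34 mm² and its 12.02 mm outline becomes a hole wall) — area = 368.68 mm². Overall, the cross-section is one region with 1 hole. Net area = 368.68 mm².

368.68 mm²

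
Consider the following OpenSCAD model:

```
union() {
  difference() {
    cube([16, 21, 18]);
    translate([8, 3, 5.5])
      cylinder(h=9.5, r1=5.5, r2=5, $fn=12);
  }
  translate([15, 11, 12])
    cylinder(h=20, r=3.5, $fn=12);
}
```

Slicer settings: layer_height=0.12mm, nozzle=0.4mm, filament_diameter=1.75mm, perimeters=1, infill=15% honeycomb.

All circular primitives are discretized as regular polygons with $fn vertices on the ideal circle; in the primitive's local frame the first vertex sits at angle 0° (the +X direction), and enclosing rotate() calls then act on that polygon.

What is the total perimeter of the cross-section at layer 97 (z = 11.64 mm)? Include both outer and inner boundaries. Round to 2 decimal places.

At z = 11.64 mm: the 16×21 cube contributes its full rectangle (perimeter 74.00 mm); the cone at (8, 3) contributes a regular 12-gon of circumradius 5.177 (interpolated between r1=5.5 and r2=5 at t=0.646) (perimeter = 2·12·5.177·sin(180°/12) = 32.16 mm); After the difference (first − rest): starting from the 16×21 cube, the cone at (8, 3) partially overlaps it — only the 68.73 mm² overlap (of its 80.40 mm²) is removed, clipping the outline — boundary = 88.46 mm; the cylinder at (15, 11) is not intersected at this z (z outside [12, 32]); Combining (union): only that combined region is present, so the union is just that shape — boundary = 88.46 mm. Overall, the cross-section is a single solid region. Total boundary length (outer) = 88.46 mm.

88.46 mm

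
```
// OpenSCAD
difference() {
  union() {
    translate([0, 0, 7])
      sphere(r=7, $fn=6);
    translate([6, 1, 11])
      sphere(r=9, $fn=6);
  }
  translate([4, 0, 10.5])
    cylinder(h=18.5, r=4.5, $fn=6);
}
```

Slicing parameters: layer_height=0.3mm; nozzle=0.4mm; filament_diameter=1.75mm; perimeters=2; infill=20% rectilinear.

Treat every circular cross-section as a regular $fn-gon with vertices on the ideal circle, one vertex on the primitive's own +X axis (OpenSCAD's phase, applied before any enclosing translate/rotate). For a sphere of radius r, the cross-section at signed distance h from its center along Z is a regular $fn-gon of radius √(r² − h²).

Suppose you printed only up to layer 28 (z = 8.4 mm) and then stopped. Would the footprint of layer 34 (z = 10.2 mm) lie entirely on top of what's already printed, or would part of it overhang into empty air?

Compare the two slices. At z = 8.4: the r=7 sphere slices to a regular 6-gon of circumradius 6.859 (√(r²−h²) with h=1.4 from center) (area = (6/2)·6.859²·sin(360°/6) = 122.21 mm²); the r=9 sphere at (6, 1) slices to a regular 6-gon of circumradius 8.616 (√(r²−h²) with h=2.6 from center) (area = (6/2)·8.616²·sin(360°/6) = 192.88 mm²); Taking the union: the regions partially overlap — summed areas 315.09 mm² minus the doubly-counted overlap 71.24 mm² gives 243.85 mm² — area = 243.85 mm²; the cylinder at (4, 0) is absent (z outside [10.5, 29]); Taking the first minus the rest: none of the subtracted shapes is present at this height, so the result so far is unchanged — area = 243.85 mm². At z = 10.2: the sphere: section is a regular 6-gon, circumradius = √(r²−h²) = √(7²−3.2²) = 6.226 (area = (6/2)·6.226²·sin(360°/6) = 100.70 mm²); the r=9 sphere at (6, 1) slices to a regular 6-gon of circumradius 8.964 (√(r²−h²) with h=0.8 from center) (area = (6/2)·8.964²·sin(360°/6) = 208.78 mm²); Merging all regions: the regions partially overlap — summed areas 309.48 mm² minus the doubly-counted overlap 64.96 mm² gives 244.53 mm² — area = 244.53 mm²; the cylinder at (4, 0) is not intersected at this z (z outside [10.5, 29]); Taking the first minus the rest: none of the subtracted shapes is present at this height, so that combined region is unchanged — area = 244.53 mm². Checking containment: at z = 10.2 the cross-section extends beyond the z = 8.4 cross-section by about 11.76 mm².

part overhangs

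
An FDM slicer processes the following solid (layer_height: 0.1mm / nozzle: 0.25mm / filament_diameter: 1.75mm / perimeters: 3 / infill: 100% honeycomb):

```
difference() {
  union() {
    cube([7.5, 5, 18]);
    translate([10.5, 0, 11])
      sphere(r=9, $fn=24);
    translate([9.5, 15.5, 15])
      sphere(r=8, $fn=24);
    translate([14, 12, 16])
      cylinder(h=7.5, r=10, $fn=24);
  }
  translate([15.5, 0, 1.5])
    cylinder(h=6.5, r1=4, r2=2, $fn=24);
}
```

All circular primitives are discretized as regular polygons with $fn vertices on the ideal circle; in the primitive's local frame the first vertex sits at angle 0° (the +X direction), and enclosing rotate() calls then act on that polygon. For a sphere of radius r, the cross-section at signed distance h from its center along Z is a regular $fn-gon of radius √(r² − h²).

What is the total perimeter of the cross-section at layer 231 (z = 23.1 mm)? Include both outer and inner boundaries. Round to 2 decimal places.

62.65 mm

At z = 23.1 mm: the cube is absent (z outside [0, 18]); the sphere at (10.5, 0) does not reach this height (|z−center|=12.100 > r=9); the sphere at (9.5, 15.5) is absent (|z−center|=8.100 > r=8); the r=10 cylinder at (14, 12) gives a regular 24-gon of circumradius 10 (constant along its height) (perimeter = 2·24·10.000·sin(180°/24) = 62.65 mm); Combining (union): only the r=10 cylinder at (14, 12) is present, so the union is just that shape — boundary = 62.65 mm; the cone at (15.5, 0) is not intersected at this z (z outside [1.5, 8]); After the difference (first − rest): none of the subtracted shapes is present at this height, so that combined region is unchanged — boundary = 62.65 mm. Overall, the cross-section is a single solid region. Total boundary length (outer) = 62.65 mm.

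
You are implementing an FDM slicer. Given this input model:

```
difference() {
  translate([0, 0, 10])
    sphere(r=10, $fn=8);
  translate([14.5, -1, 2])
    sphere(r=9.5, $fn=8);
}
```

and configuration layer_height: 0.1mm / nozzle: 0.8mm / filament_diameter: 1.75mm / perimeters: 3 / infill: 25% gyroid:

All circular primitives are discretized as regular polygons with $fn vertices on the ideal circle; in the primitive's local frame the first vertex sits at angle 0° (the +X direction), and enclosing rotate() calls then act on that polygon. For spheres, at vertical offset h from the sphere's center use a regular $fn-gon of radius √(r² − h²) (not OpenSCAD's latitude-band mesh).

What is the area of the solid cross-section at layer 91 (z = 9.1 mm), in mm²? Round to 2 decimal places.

276.97 mm²

At z = 9.1 mm: the r=10 sphere slices to a regular 8-gon of circumradius 9.959 (√(r²−h²) with h=0.9 from center) (area = (8/2)·9.959²·sin(360°/8) = 280.55 mm²); the r=9.5 sphere at (14.5, -1) slices to a regular 8-gon of circumradius 6.312 (√(r²−h²) with h=7.1 from center) (area = (8/2)·6.312²·sin(360°/8) = 112.68 mm²); After the difference (first − rest): starting from the r=10 sphere (280.55 mm²), the r=9.5 sphere at (14.5, -1) partially overlaps it — only the 3.58 mm² overlap (of its 112.68 mm²) is removed, clipping the outline — area = 276.97 mm². Overall, the cross-section is a single solid region. Net area = 276.97 mm².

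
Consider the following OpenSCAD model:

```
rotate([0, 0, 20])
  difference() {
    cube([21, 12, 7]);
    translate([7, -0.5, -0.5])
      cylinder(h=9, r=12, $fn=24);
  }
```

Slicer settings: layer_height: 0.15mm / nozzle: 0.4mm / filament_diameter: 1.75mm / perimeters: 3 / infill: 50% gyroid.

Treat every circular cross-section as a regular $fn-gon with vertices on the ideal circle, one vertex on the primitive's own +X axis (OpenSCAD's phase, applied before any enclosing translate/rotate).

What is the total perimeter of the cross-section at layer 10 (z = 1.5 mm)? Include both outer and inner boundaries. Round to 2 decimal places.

63.76 mm

At z = 1.5 mm: the cube is present — its section is the full 21×12 rectangle (perimeter 66.00 mm); the r=12 cylinder at (7, -0.5) gives a regular 24-gon of circumradius 12 (constant along its height) (perimeter = 2·24·12.000·sin(180°/24) = 75.18 mm); After the difference (first − rest): starting from the 21×12 cube, the r=12 cylinder at (7, -0.5) partially overlaps it — only the 180.78 mm² overlap (of its 447.24 mm²) is removed, clipping the outline — boundary = 63.76 mm; (whole slice rotated 20° about Z — lengths, areas and connectivity unchanged). Overall, the cross-section is a single solid region. Total boundary length (outer) = 63.76 mm.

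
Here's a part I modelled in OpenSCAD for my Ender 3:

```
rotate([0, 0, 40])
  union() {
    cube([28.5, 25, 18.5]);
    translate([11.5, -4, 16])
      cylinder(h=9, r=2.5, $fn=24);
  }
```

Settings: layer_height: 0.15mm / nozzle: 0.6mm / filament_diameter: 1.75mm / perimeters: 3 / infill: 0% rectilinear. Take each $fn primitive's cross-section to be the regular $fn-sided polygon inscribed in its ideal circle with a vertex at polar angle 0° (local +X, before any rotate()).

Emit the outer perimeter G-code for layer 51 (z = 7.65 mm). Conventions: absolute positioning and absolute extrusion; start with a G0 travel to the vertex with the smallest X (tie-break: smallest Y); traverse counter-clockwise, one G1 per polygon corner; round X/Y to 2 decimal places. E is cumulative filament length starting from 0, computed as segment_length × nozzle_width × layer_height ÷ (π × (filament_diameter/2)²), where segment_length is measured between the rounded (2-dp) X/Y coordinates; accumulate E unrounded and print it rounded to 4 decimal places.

At z = 7.65 mm: the 28.5×25 cube contributes its full rectangle; the cylinder at (11.5, -4) is absent (z outside [16, 25]); Taking the union: only the 28.5×25 cube is present, so the union is just that shape — 1 connected region; (whole slice rotated 40° about Z — lengths, areas and connectivity unchanged). The outline is a single polygon with 4 vertices. Extrusion per mm of travel: 0.6 × 0.15 / (π × 0.875²) = 0.037418. Accumulating E over each segment gives final E = 4.0035.

G0 X-16.07 Y19.15 Z7.65
G1 X0.00 Y0.00 E0.9354
G1 X21.83 Y18.32 E2.0018
G1 X5.76 Y37.47 E2.9372
G1 X-16.07 Y19.15 E4.0035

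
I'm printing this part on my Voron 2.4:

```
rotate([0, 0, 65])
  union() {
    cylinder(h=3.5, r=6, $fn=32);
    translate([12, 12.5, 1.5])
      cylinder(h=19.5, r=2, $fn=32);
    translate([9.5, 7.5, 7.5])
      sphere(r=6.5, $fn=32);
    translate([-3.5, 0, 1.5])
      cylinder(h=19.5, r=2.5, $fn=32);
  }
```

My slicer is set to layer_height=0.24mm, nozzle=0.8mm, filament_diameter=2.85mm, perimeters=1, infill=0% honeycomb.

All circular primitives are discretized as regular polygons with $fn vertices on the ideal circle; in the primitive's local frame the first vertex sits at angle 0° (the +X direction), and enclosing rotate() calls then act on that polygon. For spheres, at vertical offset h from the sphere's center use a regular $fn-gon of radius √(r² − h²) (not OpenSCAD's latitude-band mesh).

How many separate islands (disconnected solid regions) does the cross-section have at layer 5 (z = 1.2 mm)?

At z = 1.2 mm: the cylinder: section is a regular 32-gon, circumradius r=6; the cylinder at (12, 12.5) is not intersected at this z (z outside [1.5, 21]); the r=6.5 sphere at (9.5, 7.5) slices to a regular 32-gon of circumradius 1.600 (√(r²−h²) with h=6.3 from center); the cylinder at (-3.5, 0) is not intersected at this z (z outside [1.5, 21]); Taking the union: the 2 present regions are separate (no shared area or edge), so areas and boundary lengths simply add and each stays a separate island — 2 connected regions; (whole slice rotated 65° about Z — lengths, areas and connectivity unchanged). Overall, the cross-section has 2 separate islands. Island count = 2.

2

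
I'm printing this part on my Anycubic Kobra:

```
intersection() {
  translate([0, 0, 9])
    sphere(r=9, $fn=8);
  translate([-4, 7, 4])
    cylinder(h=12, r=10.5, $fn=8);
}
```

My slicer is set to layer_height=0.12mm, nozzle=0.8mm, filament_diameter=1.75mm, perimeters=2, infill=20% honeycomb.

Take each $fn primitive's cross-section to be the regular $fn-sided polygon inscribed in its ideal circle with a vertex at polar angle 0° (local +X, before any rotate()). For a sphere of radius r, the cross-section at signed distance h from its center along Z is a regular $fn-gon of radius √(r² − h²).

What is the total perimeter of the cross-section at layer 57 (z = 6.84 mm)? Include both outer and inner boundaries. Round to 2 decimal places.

41.54 mm

At z = 6.84 mm: the sphere: section is a regular 8-gon, circumradius = √(r²−h²) = √(9²−2.16²) = 8.737 (perimeter = 2·8·8.737·sin(180°/8) = 53.50 mm); the r=10.5 cylinder at (-4, 7) gives a regular 8-gon of circumradius 10.5 (constant along its height) (perimeter = 2·8·10.500·sin(180°/8) = 64.29 mm); Keeping only the common overlap: the r=10.5 cylinder at (-4, 7) partially overlaps the r=9 sphere; clipping to the common part keeps 117.98 mm² — boundary = 41.54 mm. Overall, the cross-section is a single solid region. Total boundary length (outer) = 41.54 mm.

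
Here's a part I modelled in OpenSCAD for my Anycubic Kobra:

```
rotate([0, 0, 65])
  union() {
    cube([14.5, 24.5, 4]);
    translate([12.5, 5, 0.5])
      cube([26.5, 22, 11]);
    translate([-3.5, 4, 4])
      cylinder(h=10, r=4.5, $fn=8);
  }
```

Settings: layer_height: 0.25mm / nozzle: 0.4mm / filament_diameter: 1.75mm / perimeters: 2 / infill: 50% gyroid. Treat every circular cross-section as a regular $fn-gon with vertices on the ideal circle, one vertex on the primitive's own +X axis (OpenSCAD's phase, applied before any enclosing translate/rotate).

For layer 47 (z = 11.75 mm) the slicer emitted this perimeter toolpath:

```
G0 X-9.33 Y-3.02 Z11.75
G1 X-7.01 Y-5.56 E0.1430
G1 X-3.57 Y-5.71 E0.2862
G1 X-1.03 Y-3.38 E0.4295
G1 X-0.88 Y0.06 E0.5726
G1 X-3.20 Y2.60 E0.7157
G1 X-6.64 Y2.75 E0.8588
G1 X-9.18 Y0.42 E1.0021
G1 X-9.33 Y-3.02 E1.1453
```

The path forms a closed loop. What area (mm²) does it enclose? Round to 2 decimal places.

Apply the shoelace formula to the sequence of (X, Y) vertices; enclosed area = 57.25 mm².

57.25 mm²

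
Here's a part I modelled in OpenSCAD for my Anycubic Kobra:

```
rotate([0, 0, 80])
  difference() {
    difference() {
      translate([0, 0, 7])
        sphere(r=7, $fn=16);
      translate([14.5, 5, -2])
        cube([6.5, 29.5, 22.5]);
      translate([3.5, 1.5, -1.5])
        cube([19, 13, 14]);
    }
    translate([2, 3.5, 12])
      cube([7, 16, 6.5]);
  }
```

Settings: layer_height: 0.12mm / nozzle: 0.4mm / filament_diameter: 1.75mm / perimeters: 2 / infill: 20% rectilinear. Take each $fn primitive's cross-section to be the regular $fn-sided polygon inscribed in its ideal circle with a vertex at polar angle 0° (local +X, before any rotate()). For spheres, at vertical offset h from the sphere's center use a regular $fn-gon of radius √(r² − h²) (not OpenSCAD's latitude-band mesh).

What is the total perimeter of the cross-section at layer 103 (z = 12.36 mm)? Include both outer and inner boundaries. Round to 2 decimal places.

28.94 mm

At z = 12.36 mm: the r=7 sphere contributes a regular 16-gon of circumradius √(7²−5.36²) = 4.502 (perimeter = 2·16·4.502·sin(180°/16) = 28.11 mm); the cube at (14.5, 5) (footprint 6.5×29.5) is included at this height (perimeter 72.00 mm); the cube at (3.5, 1.5) (footprint 19×13) is included at this height (perimeter 64.00 mm); Taking the first minus the rest: starting from the r=7 sphere, the 6.5×29.5 cube at (14.5, 5) misses the remaining region (no effect); the 19×13 cube at (3.5, 1.5) partially overlaps it — only the 0.48 mm² overlap (of its 247.00 mm²) is removed, clipping the outline — boundary = 28.61 mm; the cube at (2, 3.5) is present — its section is the full 7×16 rectangle (perimeter 46.00 mm); Taking the first minus the rest: starting from the result so far, the 7×16 cube at (2, 3.5) partially overlaps it — only the 0.17 mm² overlap (of its 112.00 mm²) is removed, clipping the outline — boundary = 28.94 mm; (rotated 80° about Z; rotation is an isometry so areas/perimeters/island counts are preserved). Overall, the cross-section is a single solid region. Total boundary length (outer) = 28.94 mm.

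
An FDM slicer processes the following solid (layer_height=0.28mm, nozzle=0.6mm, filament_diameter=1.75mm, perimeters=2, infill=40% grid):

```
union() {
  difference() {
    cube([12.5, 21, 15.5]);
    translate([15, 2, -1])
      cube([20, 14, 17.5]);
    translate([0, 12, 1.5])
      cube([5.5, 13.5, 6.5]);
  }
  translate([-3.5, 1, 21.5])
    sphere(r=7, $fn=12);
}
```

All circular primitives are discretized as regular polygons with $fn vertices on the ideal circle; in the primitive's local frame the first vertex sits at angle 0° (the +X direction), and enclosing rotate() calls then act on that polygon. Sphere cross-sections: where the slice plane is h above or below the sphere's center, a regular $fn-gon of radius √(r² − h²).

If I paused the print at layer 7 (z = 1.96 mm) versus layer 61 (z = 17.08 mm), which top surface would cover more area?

Layer 7 (z = 1.96): the cube is present — its section is the full 12.5×21 rectangle (area 262.50 mm²); the 20×14 cube at (15, 2) contributes its full rectangle (area 280.00 mm²); the cube at (0, 12) (footprint 5.5×13.5) is included at this height (area 74.25 mm²); Taking the first minus the rest: starting from the 12.5×21 cube (262.50 mm²), the 20×14 cube at (15, 2) misses the remaining region (no effect); the 5.5×13.5 cube at (0, 12) partially overlaps it — only the 49.50 mm² overlap (of its 74.25 mm²) is removed, clipping the outline — area = 213.00 mm²; the sphere at (-3.5, 1) is absent (|z−center|=19.540 > r=7); Merging all regions: only the result so far is present, so the union is just that shape — area = 213.00 mm². So its area = 213.00 mm². Layer 61 (z = 17.08): the cube is not intersected at this z (z outside [0, 15.5]); the cube at (15, 2) is not intersected at this z (z outside [-1, 16.5]); the cube at (0, 12) is not intersected at this z (z outside [1.5, 8]); After the difference (first − rest): the first operand is absent here, so nothing remains; the r=7 sphere at (-3.5, 1) slices to a regular 12-gon of circumradius 5.428 (√(r²−h²) with h=4.42 from center) (area = (12/2)·5.428²·sin(360°/12) = 88.39 mm²); Merging all regions: only the r=7 sphere at (-3.5, 1) is present, so the union is just that shape — area = 88.39 mm². So its area = 88.39 mm². Layer 7 is larger (213.00 vs 88.39 mm²).

layer 7 (z = 1.96 mm)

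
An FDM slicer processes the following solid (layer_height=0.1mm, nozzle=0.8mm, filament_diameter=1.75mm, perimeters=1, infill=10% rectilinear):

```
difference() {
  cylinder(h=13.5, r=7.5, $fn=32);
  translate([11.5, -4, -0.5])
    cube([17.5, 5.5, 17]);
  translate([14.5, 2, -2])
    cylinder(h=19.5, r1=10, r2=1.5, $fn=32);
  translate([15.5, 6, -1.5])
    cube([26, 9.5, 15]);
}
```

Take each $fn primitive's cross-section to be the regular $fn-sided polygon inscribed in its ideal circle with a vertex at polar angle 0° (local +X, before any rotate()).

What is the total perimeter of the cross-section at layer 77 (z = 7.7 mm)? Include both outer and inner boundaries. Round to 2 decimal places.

At z = 7.7 mm: the r=7.5 cylinder contributes a regular 32-gon of circumradius 7.5 (perimeter = 2·32·7.500·sin(180°/32) = 47.05 mm); the cube at (11.5, -4) is present — its section is the full 17.5×5.5 rectangle (perimeter 46.00 mm); the cone at (14.5, 2): at t=0.497 of its height the radius interpolates to r₁+(r₂−r₁)t = 5.772, giving a regular 32-gon of that circumradius (perimeter = 2·32·5.772·sin(180°/32) = 36.21 mm); the cube at (15.5, 6) is present — its section is the full 26×9.5 rectangle (perimeter 71.00 mm); Taking the first minus the rest: starting from the r=7.5 cylinder, the 17.5×5.5 cube at (11.5, -4) misses the remaining region (no effect); the cone at (14.5, 2) misses the remaining region (no effect); the 26×9.5 cube at (15.5, 6) misses the remaining region (no effect) — boundary = 47.05 mm. Overall, the cross-section is a single solid region. Total boundary length (outer) = 47.05 mm.

47.05 mm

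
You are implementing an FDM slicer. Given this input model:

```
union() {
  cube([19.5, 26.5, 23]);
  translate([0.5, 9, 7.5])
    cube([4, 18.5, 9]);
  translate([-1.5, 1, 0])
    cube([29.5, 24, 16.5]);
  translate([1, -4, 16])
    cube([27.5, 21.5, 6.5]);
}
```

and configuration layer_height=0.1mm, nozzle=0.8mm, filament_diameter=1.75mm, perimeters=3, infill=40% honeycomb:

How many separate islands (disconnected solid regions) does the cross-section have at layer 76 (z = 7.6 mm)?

1

At z = 7.6 mm: the cube is present — its section is the full 19.5×26.5 rectangle; the cube at (0.5, 9) (footprint 4×18.5) is included at this height; the cube at (-1.5, 1) (footprint 29.5×24) is included at this height; the cube at (1, -4) does not reach this height (z outside [16, 22.5]); Taking the union: the regions partially overlap (shared area 538.00 mm²), so overlapping operands fuse into one piece — 1 connected region. Overall, the cross-section is a single solid region. Island count = 1.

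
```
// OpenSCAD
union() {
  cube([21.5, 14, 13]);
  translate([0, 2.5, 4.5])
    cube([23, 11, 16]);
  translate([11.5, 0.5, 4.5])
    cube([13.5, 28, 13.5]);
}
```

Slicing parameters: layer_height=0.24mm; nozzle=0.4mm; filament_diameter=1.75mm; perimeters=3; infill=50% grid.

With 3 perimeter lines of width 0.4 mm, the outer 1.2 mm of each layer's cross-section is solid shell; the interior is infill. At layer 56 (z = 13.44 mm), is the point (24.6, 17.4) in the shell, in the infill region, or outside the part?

shell

At z = 13.44 mm: the cube is absent (z outside [0, 13]); the cube at (0, 2.5) is present — its section is the full 23×11 rectangle; the 13.5×28 cube at (11.5, 0.5) contributes its full rectangle; Merging all regions: the regions partially overlap (shared area 126.50 mm²), so overlapping operands fuse into one piece — 1 connected region. Overall, the cross-section is a single solid region. The nearest boundary edge runs (25.00, 28.50)→(25.00, 0.50); distance from the point to it = 0.40 mm. The point is inside the cross-section, 0.40 mm from the nearest boundary — within the 1.2 mm shell band (3 × 0.4).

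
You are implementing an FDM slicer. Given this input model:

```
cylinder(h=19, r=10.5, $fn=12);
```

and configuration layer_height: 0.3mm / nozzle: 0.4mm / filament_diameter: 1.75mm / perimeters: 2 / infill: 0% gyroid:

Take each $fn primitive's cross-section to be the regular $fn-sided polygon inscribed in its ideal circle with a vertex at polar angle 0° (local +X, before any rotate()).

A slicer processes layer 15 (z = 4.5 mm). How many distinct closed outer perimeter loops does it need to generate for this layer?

At z = 4.5 mm: the cylinder: section is a regular 12-gon, circumradius r=10.5. The result has 1 disconnected region.

1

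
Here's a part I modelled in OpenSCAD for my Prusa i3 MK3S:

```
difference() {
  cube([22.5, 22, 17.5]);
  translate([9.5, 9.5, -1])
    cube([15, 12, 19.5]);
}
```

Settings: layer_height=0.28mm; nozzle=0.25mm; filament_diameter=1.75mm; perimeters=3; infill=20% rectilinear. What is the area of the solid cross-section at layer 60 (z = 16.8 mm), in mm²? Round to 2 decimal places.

At z = 16.8 mm: the 22.5×22 cube contributes its full rectangle (area 495.00 mm²); the cube at (9.5, 9.5) (footprint 15×12) is included at this height (area 180.00 mm²); Subtracting the remaining from the first: starting from the 22.5×22 cube (495.00 mm²), the 15×12 cube at (9.5, 9.5) partially overlaps it — only the 156.00 mm² overlap (of its 180.00 mm²) is removed, clipping the outline — area = 339.00 mm². Overall, the cross-section is a single solid region. Net area = 339.00 mm².

339.00 mm²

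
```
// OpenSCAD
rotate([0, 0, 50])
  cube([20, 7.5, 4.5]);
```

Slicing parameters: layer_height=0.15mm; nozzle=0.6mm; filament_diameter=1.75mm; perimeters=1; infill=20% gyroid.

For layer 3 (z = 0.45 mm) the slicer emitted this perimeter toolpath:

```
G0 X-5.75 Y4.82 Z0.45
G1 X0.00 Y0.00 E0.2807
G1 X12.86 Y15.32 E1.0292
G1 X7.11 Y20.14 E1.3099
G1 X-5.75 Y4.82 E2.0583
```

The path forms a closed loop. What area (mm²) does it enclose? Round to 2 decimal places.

Apply the shoelace formula to the sequence of (X, Y) vertices; enclosed area = 150.08 mm².

150.08 mm²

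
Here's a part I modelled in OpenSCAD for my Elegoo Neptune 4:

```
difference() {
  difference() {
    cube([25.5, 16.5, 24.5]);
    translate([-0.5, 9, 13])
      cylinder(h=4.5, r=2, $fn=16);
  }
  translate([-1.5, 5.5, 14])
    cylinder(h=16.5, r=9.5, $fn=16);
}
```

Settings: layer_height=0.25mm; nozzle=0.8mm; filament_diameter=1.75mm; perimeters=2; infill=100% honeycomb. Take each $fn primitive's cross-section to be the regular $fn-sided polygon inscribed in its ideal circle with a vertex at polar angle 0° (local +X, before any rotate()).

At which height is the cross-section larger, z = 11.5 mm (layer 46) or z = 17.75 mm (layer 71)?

layer 46 (z = 11.5 mm)

Layer 46 (z = 11.5): the cube (footprint 25.5×16.5) is included at this height (area 420.75 mm²); the cylinder at (-0.5, 9) does not reach this height (z outside [13, 17.5]); Subtracting the remaining from the first: none of the subtracted shapes is present at this height, so the 25.5×16.5 cube is unchanged — area = 420.75 mm²; the cylinder at (-1.5, 5.5) does not reach this height (z outside [14, 30.5]); Taking the first minus the rest: none of the subtracted shapes is present at this height, so that combined region is unchanged — area = 420.75 mm². So its area = 420.75 mm². Layer 71 (z = 17.75): the cube is present — its section is the full 25.5×16.5 rectangle (area 420.75 mm²); the cylinder at (-0.5, 9) is absent (z outside [13, 17.5]); After the difference (first − rest): none of the subtracted shapes is present at this height, so the 25.5×16.5 cube is unchanged — area = 420.75 mm²; the cylinder at (-1.5, 5.5): section is a regular 16-gon, circumradius r=9.5 (area = (16/2)·9.500²·sin(360°/16) = 276.30 mm²); Subtracting the remaining from the first: starting from the result so far (420.75 mm²), the r=9.5 cylinder at (-1.5, 5.5) partially overlaps it — only the 95.22 mm² overlap (of its 276.30 mm²) is removed, clipping the outline — area = 325.53 mm². So its area = 325.53 mm². Layer 46 is larger (420.75 vs 325.53 mm²).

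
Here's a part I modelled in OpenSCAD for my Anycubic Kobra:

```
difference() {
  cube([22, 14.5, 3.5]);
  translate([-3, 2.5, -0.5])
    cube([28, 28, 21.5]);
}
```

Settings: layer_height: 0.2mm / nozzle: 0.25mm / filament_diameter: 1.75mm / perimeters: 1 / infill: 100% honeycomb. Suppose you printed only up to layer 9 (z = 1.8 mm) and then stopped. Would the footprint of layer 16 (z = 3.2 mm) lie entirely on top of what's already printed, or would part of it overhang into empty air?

Compare the two slices. At z = 1.8: the cube (footprint 22×14.5) is included at this height (area 319.00 mm²); the 28×28 cube at (-3, 2.5) contributes its full rectangle (area 784.00 mm²); Taking the first minus the rest: starting from the 22×14.5 cube (319.00 mm²), the 28×28 cube at (-3, 2.5) partially overlaps it — only the 264.00 mm² overlap (of its 784.00 mm²) is removed, clipping the outline — area = 55.00 mm². At z = 3.2: the cube is present — its section is the full 22×14.5 rectangle (area 319.00 mm²); the cube at (-3, 2.5) is present — its section is the full 28×28 rectangle (area 784.00 mm²); Taking the first minus the rest: starting from the 22×14.5 cube (319.00 mm²), the 28×28 cube at (-3, 2.5) partially overlaps it — only the 264.00 mm² overlap (of its 784.00 mm²) is removed, clipping the outline — area = 55.00 mm². Checking containment: the cross-section at z = 3.2 is a subset of the cross-section at z = 1.8.

entirely on top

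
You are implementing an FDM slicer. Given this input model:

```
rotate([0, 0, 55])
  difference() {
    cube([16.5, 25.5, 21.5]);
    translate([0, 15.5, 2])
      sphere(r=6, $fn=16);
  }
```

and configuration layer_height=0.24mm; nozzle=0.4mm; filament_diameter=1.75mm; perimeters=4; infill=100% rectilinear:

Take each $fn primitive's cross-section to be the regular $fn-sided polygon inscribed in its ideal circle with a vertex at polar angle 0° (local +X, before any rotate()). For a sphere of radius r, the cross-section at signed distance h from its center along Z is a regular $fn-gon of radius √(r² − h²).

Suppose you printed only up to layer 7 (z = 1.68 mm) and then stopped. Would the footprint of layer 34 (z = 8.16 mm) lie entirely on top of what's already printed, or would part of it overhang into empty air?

part overhangs

Compare the two slices. At z = 1.68: the cube is present — its section is the full 16.5×25.5 rectangle (area 420.75 mm²); the r=6 sphere at (0, 15.5) slices to a regular 16-gon of circumradius 5.991 (√(r²−h²) with h=0.32 from center) (area = (16/2)·5.991²·sin(360°/16) = 109.90 mm²); Subtracting the remaining from the first: starting from the 16.5×25.5 cube (420.75 mm²), the r=6 sphere at (0, 15.5) partially overlaps it — only the 54.95 mm² overlap (of its 109.90 mm²) is removed, clipping the outline — area = 365.80 mm²; (whole slice rotated 55° about Z — lengths, areas and connectivity unchanged). At z = 8.16: the cube (footprint 16.5×25.5) is included at this height (area 420.75 mm²); the sphere at (0, 15.5) is not intersected at this z (|z−center|=6.160 > r=6); After the difference (first − rest): none of the subtracted shapes is present at this height, so the 16.5×25.5 cube is unchanged — area = 420.75 mm²; (whole slice rotated 55° about Z — lengths, areas and connectivity unchanged). Checking containment: at z = 8.16 the cross-section extends beyond the z = 1.68 cross-section by about 54.95 mm².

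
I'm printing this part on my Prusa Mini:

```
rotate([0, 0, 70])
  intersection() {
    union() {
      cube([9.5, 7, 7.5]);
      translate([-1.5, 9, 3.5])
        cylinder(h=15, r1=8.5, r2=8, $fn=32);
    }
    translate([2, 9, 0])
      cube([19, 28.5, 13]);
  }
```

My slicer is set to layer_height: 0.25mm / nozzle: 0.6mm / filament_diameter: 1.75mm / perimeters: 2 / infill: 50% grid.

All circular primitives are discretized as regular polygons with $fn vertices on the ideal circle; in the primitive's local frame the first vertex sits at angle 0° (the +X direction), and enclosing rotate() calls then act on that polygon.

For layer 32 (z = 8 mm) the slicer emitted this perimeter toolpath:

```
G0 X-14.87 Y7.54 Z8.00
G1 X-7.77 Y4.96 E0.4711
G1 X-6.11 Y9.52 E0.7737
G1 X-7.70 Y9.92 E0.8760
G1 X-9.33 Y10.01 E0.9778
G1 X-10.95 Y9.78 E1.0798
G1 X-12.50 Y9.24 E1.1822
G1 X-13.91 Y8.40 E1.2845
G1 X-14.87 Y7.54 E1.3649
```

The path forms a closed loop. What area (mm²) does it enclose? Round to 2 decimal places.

Apply the shoelace formula to the sequence of (X, Y) vertices; enclosed area = 26.16 mm².

26.16 mm²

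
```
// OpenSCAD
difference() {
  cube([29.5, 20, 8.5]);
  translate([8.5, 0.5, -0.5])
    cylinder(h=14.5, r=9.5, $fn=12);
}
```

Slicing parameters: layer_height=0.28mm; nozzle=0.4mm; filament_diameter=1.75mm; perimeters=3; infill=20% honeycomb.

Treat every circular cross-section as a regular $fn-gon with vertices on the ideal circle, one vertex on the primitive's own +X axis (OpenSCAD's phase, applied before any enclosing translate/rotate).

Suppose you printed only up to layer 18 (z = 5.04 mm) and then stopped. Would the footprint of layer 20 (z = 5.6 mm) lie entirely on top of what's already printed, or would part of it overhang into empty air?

Compare the two slices. At z = 5.04: the 29.5×20 cube contributes its full rectangle (area 590.00 mm²); the cylinder at (8.5, 0.5): section is a regular 12-gon, circumradius r=9.5 (area = (12/2)·9.500²·sin(360°/12) = 270.75 mm²); Subtracting the remaining from the first: starting from the 29.5×20 cube (590.00 mm²), the r=9.5 cylinder at (8.5, 0.5) partially overlaps it — only the 142.48 mm² overlap (of its 270.75 mm²) is removed, clipping the outline — area = 447.52 mm². At z = 5.6: the cube (footprint 29.5×20) is included at this height (area 590.00 mm²); the r=9.5 cylinder at (8.5, 0.5) gives a regular 12-gon of circumradius 9.5 (constant along its height) (area = (12/2)·9.500²·sin(360°/12) = 270.75 mm²); Taking the first minus the rest: starting from the 29.5×20 cube (590.00 mm²), the r=9.5 cylinder at (8.5, 0.5) partially overlaps it — only the 142.48 mm² overlap (of its 270.75 mm²) is removed, clipping the outline — area = 447.52 mm². Checking containment: the cross-section at z = 5.6 is a subset of the cross-section at z = 5.04.

entirely on top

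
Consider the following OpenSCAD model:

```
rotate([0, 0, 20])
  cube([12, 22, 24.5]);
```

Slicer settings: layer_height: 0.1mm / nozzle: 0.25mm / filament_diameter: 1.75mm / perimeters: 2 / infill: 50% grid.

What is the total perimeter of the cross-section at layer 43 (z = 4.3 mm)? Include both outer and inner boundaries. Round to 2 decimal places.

68.00 mm

At z = 4.3 mm: the cube (footprint 12×22) is included at this height (perimeter 68.00 mm); (whole slice rotated 20° about Z — lengths, areas and connectivity unchanged). Overall, the cross-section is a single solid region. Total boundary length (outer) = 68.00 mm.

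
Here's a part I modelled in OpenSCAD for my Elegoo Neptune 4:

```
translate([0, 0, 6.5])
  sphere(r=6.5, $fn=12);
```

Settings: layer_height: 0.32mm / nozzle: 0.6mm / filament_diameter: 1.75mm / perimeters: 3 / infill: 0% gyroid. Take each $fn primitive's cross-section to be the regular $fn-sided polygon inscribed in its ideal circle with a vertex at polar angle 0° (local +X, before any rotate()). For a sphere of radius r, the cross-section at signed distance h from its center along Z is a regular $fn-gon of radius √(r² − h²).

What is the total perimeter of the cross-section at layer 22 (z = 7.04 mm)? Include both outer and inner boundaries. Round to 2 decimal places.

40.24 mm

At z = 7.04 mm: the sphere: section is a regular 12-gon, circumradius = √(r²−h²) = √(6.5²−0.54²) = 6.478 (perimeter = 2·12·6.478·sin(180°/12) = 40.24 mm). Overall, the cross-section is a single solid region. Total boundary length (outer) = 40.24 mm.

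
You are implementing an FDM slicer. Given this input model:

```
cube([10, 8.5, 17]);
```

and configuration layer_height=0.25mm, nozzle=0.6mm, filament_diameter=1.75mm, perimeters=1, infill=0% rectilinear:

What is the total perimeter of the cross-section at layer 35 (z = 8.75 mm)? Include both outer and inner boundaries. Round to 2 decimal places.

37.00 mm

At z = 8.75 mm: the cube (footprint 10×8.5) is included at this height (perimeter 37.00 mm). Overall, the cross-section is a single solid region. Total boundary length (outer) = 37.00 mm.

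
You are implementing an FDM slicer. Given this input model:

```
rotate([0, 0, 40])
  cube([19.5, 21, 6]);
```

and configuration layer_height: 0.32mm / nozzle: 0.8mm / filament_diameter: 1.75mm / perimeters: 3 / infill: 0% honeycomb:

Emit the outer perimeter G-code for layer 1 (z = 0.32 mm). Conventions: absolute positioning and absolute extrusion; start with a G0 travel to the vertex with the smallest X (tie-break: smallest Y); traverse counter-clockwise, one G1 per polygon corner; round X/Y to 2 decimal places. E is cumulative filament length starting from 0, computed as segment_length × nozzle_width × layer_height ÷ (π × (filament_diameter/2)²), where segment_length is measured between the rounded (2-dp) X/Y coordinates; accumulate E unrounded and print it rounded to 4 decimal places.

At z = 0.32 mm: the cube (footprint 19.5×21) is included at this height; (whole slice rotated 40° about Z — lengths, areas and connectivity unchanged). The outline is a single polygon with 4 vertices. Extrusion per mm of travel: 0.8 × 0.32 / (π × 0.875²) = 0.106432. Accumulating E over each segment gives final E = 8.6215.

G0 X-13.50 Y16.09 Z0.32
G1 X0.00 Y0.00 E2.2354
G1 X14.94 Y12.53 E4.3107
G1 X1.44 Y28.62 E6.5462
G1 X-13.50 Y16.09 E8.6215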